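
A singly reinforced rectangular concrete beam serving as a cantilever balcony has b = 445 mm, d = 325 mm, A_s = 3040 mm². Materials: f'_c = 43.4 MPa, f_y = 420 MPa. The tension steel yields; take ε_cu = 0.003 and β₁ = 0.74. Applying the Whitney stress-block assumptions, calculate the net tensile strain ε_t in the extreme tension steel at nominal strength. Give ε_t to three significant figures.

a = A_s f_y/(0.85 f'_c b) = 77.78 mm.
β₁ = 0.74, so c = a/β₁ = 77.78/0.74 = 105.11 mm.
From the linear strain diagram with ε_cu = 0.003: ε_t = 0.003 (d − c)/c = 0.003 × (325 − 105.11)/105.11 = 0.00628.
Since ε_t ≥ 0.005, the section is tension-controlled.

ε_t ≈ 0.00628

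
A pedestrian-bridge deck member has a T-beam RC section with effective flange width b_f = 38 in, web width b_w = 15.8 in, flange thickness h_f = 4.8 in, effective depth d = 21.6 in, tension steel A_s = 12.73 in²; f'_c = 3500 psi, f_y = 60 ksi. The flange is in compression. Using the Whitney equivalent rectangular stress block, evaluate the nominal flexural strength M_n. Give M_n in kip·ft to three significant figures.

M_n ≈ 1130 kip·ft

Tension: T = A_s f_y = 12.73 × 60 = 763.8 kips.
Try a within the flange: a = T/(0.85 f'_c b_f) = 763.8/(0.85 × 3.5 × 38) = 6.756 in.
a = 6.756 > h_f = 4.8 in: the block extends into the web. Split into flange-overhang and web parts.
C_f = 0.85 f'_c (b_f − b_w) h_f = 0.85 × 3.5 × (38 − 15.8) × 4.8 = 317.0 kips.
Remaining web compression depth: a_w = (T − C_f)/(0.85 f'_c b_w) = (763.8 − 317.0)/(0.85 × 3.5 × 15.8) = 9.505 in.
M_n = C_f(d − h_f/2) + (T − C_f)(d − a_w/2) = 317.0 × (21.6 − 2.4) + 446.8 × (21.6 − 4.7525) = 6086.4 + 7527.5 = 13613.9 kip·in.
M_n = 13613.9/12 = 1134.49 kip·ft.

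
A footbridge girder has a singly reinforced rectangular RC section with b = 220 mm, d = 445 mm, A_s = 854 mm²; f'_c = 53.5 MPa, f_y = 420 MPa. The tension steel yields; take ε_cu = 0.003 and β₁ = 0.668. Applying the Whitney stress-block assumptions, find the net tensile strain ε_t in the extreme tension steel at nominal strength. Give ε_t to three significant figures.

ε_t ≈ 0.0219

a = A_s f_y/(0.85 f'_c b) = 35.85 mm.
β₁ = 0.668, so c = a/β₁ = 35.85/0.668 = 53.67 mm.
From the linear strain diagram with ε_cu = 0.003: ε_t = 0.003 (d − c)/c = 0.003 × (445 − 53.67)/53.67 = 0.0219.
Since ε_t ≥ 0.005, the section is tension-controlled.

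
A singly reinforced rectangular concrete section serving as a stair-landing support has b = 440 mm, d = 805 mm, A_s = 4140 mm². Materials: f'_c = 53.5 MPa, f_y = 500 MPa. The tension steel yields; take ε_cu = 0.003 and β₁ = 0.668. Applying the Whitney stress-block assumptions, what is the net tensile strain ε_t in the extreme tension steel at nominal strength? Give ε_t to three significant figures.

ε_t ≈ 0.0126

a = A_s f_y/(0.85 f'_c b) = 103.45 mm.
β₁ = 0.668, so c = a/β₁ = 103.45/0.668 = 154.87 mm.
From the linear strain diagram with ε_cu = 0.003: ε_t = 0.003 (d − c)/c = 0.003 × (805 − 154.87)/154.87 = 0.0126.
Since ε_t ≥ 0.005, the section is tension-controlled.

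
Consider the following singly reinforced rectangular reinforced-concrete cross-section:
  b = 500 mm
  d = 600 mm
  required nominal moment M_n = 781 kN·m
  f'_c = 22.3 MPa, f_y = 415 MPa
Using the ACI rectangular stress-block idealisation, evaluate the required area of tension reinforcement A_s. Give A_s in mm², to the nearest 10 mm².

A_s ≈ 3610 mm²

With M_n = 0.85 f'_c a b (d − a/2), solve the quadratic for a:
a = d − √(d² − 2M_n/(0.85 f'_c b)) = 600 − √(600² − 2 × 781×10⁶/(0.85 × 22.3 × 500)) = 158.20 mm.
A_s = 0.85 f'_c a b / f_y = 0.85 × 22.3 × 158.20 × 500 / 415 = 3612.9 mm².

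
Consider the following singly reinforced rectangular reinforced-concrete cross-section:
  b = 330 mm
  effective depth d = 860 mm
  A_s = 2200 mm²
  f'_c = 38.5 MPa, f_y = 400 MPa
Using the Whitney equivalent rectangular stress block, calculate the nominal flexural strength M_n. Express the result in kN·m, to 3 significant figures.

M_n ≈ 721 kN·m

T = A_s f_y = 2200 × 400 = 880000 N = 880 kN.
From C = T: a = T/(0.85 f'_c b) = 880000/(0.85 × 38.5 × 330) = 81.49 mm.
M_n = T(d − a/2) = 880 kN × (860 − 40.745) mm = 720.94 kN·m.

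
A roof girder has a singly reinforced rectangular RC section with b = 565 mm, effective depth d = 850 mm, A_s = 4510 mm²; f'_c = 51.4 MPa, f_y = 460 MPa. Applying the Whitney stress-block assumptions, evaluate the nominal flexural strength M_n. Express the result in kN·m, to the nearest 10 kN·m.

T = A_s f_y = 4510 × 460 = 2074600 N = 2074.6 kN.
From C = T: a = T/(0.85 f'_c b) = 2074600/(0.85 × 51.4 × 565) = 84.04 mm.
M_n = T(d − a/2) = 2074.6 kN × (850 − 42.02) mm = 1676.24 kN·m.

M_n ≈ 1680 kN·m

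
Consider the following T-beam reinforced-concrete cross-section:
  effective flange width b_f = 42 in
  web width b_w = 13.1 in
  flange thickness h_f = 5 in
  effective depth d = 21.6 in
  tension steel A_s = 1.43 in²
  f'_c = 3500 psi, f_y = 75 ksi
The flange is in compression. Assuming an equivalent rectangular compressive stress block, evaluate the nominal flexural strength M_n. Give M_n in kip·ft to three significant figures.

M_n ≈ 189 kip·ft

Tension: T = A_s f_y = 1.43 × 75 = 107.25 kips.
Try a within the flange: a = T/(0.85 f'_c b_f) = 107.25/(0.85 × 3.5 × 42) = 0.858 in.
Since a = 0.858 ≤ h_f = 5 in, the stress block lies entirely in the flange; analyse as a rectangular beam of width b_f.
M_n = T(d − a/2) = 107.25 × (21.6 − 0.429) = 2270.6 kip·in.
M_n = 2270.6/12 = 189.22 kip·ft.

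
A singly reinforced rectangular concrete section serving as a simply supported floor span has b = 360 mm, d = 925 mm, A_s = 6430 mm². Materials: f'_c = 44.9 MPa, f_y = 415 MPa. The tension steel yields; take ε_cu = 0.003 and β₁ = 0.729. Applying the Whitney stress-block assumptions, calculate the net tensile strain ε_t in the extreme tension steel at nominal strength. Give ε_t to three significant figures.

a = A_s f_y/(0.85 f'_c b) = 194.22 mm.
β₁ = 0.729, so c = a/β₁ = 194.22/0.729 = 266.42 mm.
From the linear strain diagram with ε_cu = 0.003: ε_t = 0.003 (d − c)/c = 0.003 × (925 − 266.42)/266.42 = 0.00742.
Since ε_t ≥ 0.005, the section is tension-controlled.

ε_t ≈ 0.00742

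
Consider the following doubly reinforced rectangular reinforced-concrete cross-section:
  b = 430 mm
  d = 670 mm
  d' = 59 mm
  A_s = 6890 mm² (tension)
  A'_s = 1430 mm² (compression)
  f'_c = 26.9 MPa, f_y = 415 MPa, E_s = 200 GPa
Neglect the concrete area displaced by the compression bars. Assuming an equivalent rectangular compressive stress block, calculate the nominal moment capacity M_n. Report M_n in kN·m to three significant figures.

Assume both tension and compression steel yield.
Net tension couple steel: A_s − A'_s = 5460 mm².
a = (A_s − A'_s) f_y / (0.85 f'_c b) = 2265900/(0.85 × 26.9 × 430) = 230.46 mm.
c = a/β₁ = 230.46/0.85 = 271.13 mm; ε'_s = 0.003(c − d')/c = 0.0023 ≥ f_y/E_s = 0.0021, so compression steel does yield.
M_n = (A_s − A'_s) f_y (d − a/2) + A'_s f_y (d − d') = [2265900 × (670 − 115.23) + 593450 × (670 − 59)] × 10⁻⁶ = 1257.05 + 362.60 = 1619.65 kN·m.

M_n ≈ 1620 kN·m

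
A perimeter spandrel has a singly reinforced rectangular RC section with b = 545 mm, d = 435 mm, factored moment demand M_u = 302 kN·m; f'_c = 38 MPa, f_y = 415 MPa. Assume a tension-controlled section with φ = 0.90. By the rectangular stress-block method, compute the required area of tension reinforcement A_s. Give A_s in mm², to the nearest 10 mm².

A_s ≈ 1960 mm²

M_n = M_u/φ = 302/0.90 = 335.556 kN·m.
With M_n = 0.85 f'_c a b (d − a/2), solve the quadratic for a:
a = d − √(d² − 2M_n/(0.85 f'_c b)) = 435 − √(435² − 2 × 335.556×10⁶/(0.85 × 38 × 545)) = 46.28 mm.
A_s = 0.85 f'_c a b / f_y = 0.85 × 38 × 46.28 × 545 / 415 = 1963.1 mm².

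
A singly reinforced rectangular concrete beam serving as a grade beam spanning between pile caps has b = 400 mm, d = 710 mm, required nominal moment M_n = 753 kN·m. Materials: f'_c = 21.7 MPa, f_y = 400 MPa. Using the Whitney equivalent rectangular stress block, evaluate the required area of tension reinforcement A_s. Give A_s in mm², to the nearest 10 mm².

A_s ≈ 2990 mm²

With M_n = 0.85 f'_c a b (d − a/2), solve the quadratic for a:
a = d − √(d² − 2M_n/(0.85 f'_c b)) = 710 − √(710² − 2 × 753×10⁶/(0.85 × 21.7 × 400)) = 162.30 mm.
A_s = 0.85 f'_c a b / f_y = 0.85 × 21.7 × 162.30 × 400 / 400 = 2993.6 mm².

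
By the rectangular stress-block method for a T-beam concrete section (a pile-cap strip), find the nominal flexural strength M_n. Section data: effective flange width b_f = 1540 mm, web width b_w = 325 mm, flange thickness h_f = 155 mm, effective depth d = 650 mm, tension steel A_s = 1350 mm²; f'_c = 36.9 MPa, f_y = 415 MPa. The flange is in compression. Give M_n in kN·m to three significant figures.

Tension: T = A_s f_y = 1350 × 415 = 560250 N.
Try a within the flange: a = T/(0.85 f'_c b_f) = 560250/(0.85 × 36.9 × 1540) = 11.60 mm.
Since a = 11.60 ≤ h_f = 155 mm, the stress block lies entirely in the flange; analyse as a rectangular beam of width b_f.
M_n = T(d − a/2) = 560250 × (650 − 5.8) = 360.91 × 10⁶ N·mm.
M_n = 360.91 kN·m.

M_n ≈ 361 kN·m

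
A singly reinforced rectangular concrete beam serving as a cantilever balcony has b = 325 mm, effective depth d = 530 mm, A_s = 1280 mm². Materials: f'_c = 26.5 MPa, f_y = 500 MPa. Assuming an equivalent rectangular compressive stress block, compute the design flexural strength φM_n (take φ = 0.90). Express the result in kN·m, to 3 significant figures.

φM_n ≈ 280 kN·m

T = A_s f_y = 1280 × 500 = 640000 N = 640 kN.
From C = T: a = T/(0.85 f'_c b) = 640000/(0.85 × 26.5 × 325) = 87.42 mm.
M_n = T(d − a/2) = 640 kN × (530 − 43.71) mm = 311.23 kN·m.
φM_n = 0.90 × 311.23 = 280.11 kN·m.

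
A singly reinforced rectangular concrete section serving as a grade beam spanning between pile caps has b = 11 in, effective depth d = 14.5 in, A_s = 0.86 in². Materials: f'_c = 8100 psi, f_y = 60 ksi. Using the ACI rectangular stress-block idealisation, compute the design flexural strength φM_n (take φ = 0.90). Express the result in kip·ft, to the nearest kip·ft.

φM_n ≈ 55 kip·ft

T = A_s f_y = 0.86 × 60 = 51.6 kips.
a = T/(0.85 f'_c b) = 51.6/(0.85 × 8.1 × 11) = 0.681 in.
M_n = T(d − a/2) = 51.6 × (14.5 − 0.3405) = 730.6 kip·in = 730.6/12 = 60.88 kip·ft.
φM_n = 0.90 × 60.88 = 54.79 kip·ft.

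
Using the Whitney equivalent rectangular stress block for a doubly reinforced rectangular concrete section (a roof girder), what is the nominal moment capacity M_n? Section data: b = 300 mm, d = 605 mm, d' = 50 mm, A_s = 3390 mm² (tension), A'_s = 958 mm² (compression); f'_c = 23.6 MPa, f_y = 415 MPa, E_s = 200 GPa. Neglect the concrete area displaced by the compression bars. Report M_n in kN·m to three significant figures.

Assume both tension and compression steel yield.
Net tension couple steel: A_s − A'_s = 2432 mm².
a = (A_s − A'_s) f_y / (0.85 f'_c b) = 1009280/(0.85 × 23.6 × 300) = 167.71 mm.
c = a/β₁ = 167.71/0.85 = 197.31 mm; ε'_s = 0.003(c − d')/c = 0.0022 ≥ f_y/E_s = 0.0021, so compression steel does yield.
M_n = (A_s − A'_s) f_y (d − a/2) + A'_s f_y (d − d') = [1009280 × (605 − 83.855) + 397570 × (605 − 50)] × 10⁻⁶ = 525.98 + 220.65 = 746.63 kN·m.

M_n ≈ 747 kN·m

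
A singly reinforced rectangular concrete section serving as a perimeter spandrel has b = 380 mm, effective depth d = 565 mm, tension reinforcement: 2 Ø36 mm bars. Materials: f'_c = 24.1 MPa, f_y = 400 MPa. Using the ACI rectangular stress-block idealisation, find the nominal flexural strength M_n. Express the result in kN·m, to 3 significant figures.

A_s = 2 × 1018 = 2036 mm².
T = A_s f_y = 2036 × 400 = 814400 N = 814.4 kN.
From C = T: a = T/(0.85 f'_c b) = 814400/(0.85 × 24.1 × 380) = 104.62 mm.
M_n = T(d − a/2) = 814.4 kN × (565 − 52.31) mm = 417.53 kN·m.

M_n ≈ 418 kN·m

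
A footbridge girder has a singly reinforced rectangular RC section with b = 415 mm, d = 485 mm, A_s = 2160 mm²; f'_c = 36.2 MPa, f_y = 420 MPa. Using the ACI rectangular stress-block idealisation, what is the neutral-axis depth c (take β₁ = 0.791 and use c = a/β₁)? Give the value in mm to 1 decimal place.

T = A_s f_y = 2160 × 420 = 907200 N = 907.2 kN.
Setting C = 0.85 f'_c a b equal to T: a = 907200/(0.85 × 36.2 × 415) = 71.044 mm.
With β₁ = 0.791, c = a/β₁ = 71.044/0.791 = 89.8 mm.

c ≈ 89.8 mm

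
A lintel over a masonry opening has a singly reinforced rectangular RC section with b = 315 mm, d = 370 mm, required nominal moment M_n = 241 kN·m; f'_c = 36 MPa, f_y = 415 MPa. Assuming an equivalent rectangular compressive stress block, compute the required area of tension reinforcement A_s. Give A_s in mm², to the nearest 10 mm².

A_s ≈ 1750 mm²

With M_n = 0.85 f'_c a b (d − a/2), solve the quadratic for a:
a = d − √(d² − 2M_n/(0.85 f'_c b)) = 370 − √(370² − 2 × 241×10⁶/(0.85 × 36 × 315)) = 75.22 mm.
A_s = 0.85 f'_c a b / f_y = 0.85 × 36 × 75.22 × 315 / 415 = 1747.1 mm².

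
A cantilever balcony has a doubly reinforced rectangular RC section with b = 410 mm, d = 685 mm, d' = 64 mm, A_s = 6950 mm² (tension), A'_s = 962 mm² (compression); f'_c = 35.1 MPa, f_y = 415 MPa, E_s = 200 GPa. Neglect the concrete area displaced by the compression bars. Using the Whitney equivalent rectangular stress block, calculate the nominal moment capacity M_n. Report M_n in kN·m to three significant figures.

Assume both tension and compression steel yield.
Net tension couple steel: A_s − A'_s = 5988 mm².
a = (A_s − A'_s) f_y / (0.85 f'_c b) = 2485020/(0.85 × 35.1 × 410) = 203.15 mm.
c = a/β₁ = 203.15/0.799 = 254.26 mm; ε'_s = 0.003(c − d')/c = 0.0022 ≥ f_y/E_s = 0.0021, so compression steel does yield.
M_n = (A_s − A'_s) f_y (d − a/2) + A'_s f_y (d − d') = [2485020 × (685 − 101.575) + 399230 × (685 − 64)] × 10⁻⁶ = 1449.82 + 247.92 = 1697.74 kN·m.

M_n ≈ 1700 kN·m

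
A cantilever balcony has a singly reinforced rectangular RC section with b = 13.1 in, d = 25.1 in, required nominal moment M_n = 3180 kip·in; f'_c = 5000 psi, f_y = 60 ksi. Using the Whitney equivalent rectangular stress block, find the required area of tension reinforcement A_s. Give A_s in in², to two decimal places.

From M_n = 0.85 f'_c a b (d − a/2):
a = d − √(d² − 2M_n/(0.85 f'_c b)) = 25.1 − √(25.1² − 2 × 3180/(0.85 × 5 × 13.1)) = 2.389 in.
A_s = 0.85 f'_c a b / f_y = 0.85 × 5 × 2.389 × 13.1 / 60 = 2.217 in².

A_s ≈ 2.22 in²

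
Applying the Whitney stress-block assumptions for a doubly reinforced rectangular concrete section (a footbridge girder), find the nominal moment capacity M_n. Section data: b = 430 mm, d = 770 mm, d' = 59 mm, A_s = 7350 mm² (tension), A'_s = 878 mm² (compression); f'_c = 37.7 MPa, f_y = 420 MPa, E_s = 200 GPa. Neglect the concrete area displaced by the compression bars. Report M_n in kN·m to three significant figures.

Assume both tension and compression steel yield.
Net tension couple steel: A_s − A'_s = 6472 mm².
a = (A_s − A'_s) f_y / (0.85 f'_c b) = 2718240/(0.85 × 37.7 × 430) = 197.27 mm.
c = a/β₁ = 197.27/0.781 = 252.59 mm; ε'_s = 0.003(c − d')/c = 0.0023 ≥ f_y/E_s = 0.0021, so compression steel does yield.
M_n = (A_s − A'_s) f_y (d − a/2) + A'_s f_y (d − d') = [2718240 × (770 − 98.635) + 368760 × (770 − 59)] × 10⁻⁶ = 1824.93 + 262.19 = 2087.12 kN·m.

M_n ≈ 2090 kN·m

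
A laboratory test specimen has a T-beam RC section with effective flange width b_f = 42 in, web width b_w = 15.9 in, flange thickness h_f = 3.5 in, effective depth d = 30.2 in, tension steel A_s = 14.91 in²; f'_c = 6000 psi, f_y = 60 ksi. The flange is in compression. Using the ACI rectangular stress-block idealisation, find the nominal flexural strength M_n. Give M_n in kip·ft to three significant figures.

Tension: T = A_s f_y = 14.91 × 60 = 894.6 kips.
Try a within the flange: a = T/(0.85 f'_c b_f) = 894.6/(0.85 × 6 × 42) = 4.176 in.
a = 4.176 > h_f = 3.5 in: the block extends into the web. Split into flange-overhang and web parts.
C_f = 0.85 f'_c (b_f − b_w) h_f = 0.85 × 6 × (42 − 15.9) × 3.5 = 465.9 kips.
Remaining web compression depth: a_w = (T − C_f)/(0.85 f'_c b_w) = (894.6 − 465.9)/(0.85 × 6 × 15.9) = 5.287 in.
M_n = C_f(d − h_f/2) + (T − C_f)(d − a_w/2) = 465.9 × (30.2 − 1.75) + 428.7 × (30.2 − 2.6435) = 13254.9 + 11813.5 = 25068.4 kip·in.
M_n = 25068.4/12 = 2089.03 kip·ft.

M_n ≈ 2090 kip·ft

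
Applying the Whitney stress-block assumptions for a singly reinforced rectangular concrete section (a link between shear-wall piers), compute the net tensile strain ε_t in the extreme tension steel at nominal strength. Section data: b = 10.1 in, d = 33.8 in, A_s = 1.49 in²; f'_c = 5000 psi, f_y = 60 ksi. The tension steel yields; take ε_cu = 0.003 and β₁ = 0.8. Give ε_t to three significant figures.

a = A_s f_y/(0.85 f'_c b) = 2.083 in.
β₁ = 0.8, so c = a/β₁ = 2.083/0.8 = 2.604 in.
From the linear strain diagram with ε_cu = 0.003: ε_t = 0.003 (d − c)/c = 0.003 × (33.8 − 2.604)/2.604 = 0.0359.
Since ε_t ≥ 0.005, the section is tension-controlled.

ε_t ≈ 0.0359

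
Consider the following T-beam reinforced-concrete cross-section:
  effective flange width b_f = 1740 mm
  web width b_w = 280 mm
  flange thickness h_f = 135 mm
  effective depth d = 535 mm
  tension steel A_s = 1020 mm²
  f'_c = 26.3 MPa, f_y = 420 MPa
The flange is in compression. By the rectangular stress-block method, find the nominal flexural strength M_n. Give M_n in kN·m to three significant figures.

M_n ≈ 227 kN·m

Tension: T = A_s f_y = 1020 × 420 = 428400 N.
Try a within the flange: a = T/(0.85 f'_c b_f) = 428400/(0.85 × 26.3 × 1740) = 11.01 mm.
Since a = 11.01 ≤ h_f = 135 mm, the stress block lies entirely in the flange; analyse as a rectangular beam of width b_f.
M_n = T(d − a/2) = 428400 × (535 − 5.505) = 226.84 × 10⁶ N·mm.
M_n = 226.84 kN·m.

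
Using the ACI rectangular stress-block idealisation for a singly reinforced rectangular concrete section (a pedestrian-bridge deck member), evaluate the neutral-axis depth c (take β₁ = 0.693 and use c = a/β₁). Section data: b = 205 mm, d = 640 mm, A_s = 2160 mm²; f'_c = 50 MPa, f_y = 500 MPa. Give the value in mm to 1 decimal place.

T = A_s f_y = 2160 × 500 = 1080000 N = 1080 kN.
Setting C = 0.85 f'_c a b equal to T: a = 1080000/(0.85 × 50 × 205) = 123.960 mm.
With β₁ = 0.693, c = a/β₁ = 123.960/0.693 = 178.9 mm.

c ≈ 178.9 mm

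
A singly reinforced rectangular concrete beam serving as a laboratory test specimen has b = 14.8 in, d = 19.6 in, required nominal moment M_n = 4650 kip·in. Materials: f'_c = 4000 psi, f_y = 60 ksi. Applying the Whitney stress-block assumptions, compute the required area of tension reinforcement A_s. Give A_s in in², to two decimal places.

A_s ≈ 4.60 in²

From M_n = 0.85 f'_c a b (d − a/2):
a = d − √(d² − 2M_n/(0.85 f'_c b)) = 19.6 − √(19.6² − 2 × 4650/(0.85 × 4 × 14.8)) = 5.481 in.
A_s = 0.85 f'_c a b / f_y = 0.85 × 4 × 5.481 × 14.8 / 60 = 4.597 in².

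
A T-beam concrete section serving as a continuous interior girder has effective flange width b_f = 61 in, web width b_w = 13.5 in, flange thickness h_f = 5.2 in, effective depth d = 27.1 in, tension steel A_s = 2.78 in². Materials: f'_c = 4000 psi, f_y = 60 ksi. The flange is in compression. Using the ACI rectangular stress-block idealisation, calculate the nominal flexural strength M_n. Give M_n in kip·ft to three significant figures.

M_n ≈ 371 kip·ft

Tension: T = A_s f_y = 2.78 × 60 = 166.8 kips.
Try a within the flange: a = T/(0.85 f'_c b_f) = 166.8/(0.85 × 4 × 61) = 0.804 in.
Since a = 0.804 ≤ h_f = 5.2 in, the stress block lies entirely in the flange; analyse as a rectangular beam of width b_f.
M_n = T(d − a/2) = 166.8 × (27.1 − 0.402) = 4453.2 kip·in.
M_n = 4453.2/12 = 371.10 kip·ft.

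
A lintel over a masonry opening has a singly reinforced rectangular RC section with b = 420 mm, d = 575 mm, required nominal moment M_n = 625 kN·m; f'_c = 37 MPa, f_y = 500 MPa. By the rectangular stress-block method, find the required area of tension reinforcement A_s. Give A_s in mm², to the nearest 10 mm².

A_s ≈ 2360 mm²

With M_n = 0.85 f'_c a b (d − a/2), solve the quadratic for a:
a = d − √(d² − 2M_n/(0.85 f'_c b)) = 575 − √(575² − 2 × 625×10⁶/(0.85 × 37 × 420)) = 89.21 mm.
A_s = 0.85 f'_c a b / f_y = 0.85 × 37 × 89.21 × 420 / 500 = 2356.7 mm².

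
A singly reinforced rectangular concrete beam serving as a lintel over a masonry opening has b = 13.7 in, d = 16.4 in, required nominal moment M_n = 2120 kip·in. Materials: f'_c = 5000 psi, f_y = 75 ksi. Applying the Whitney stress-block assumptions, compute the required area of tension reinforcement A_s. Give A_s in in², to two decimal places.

From M_n = 0.85 f'_c a b (d − a/2):
a = d − √(d² − 2M_n/(0.85 f'_c b)) = 16.4 − √(16.4² − 2 × 2120/(0.85 × 5 × 13.7)) = 2.395 in.
A_s = 0.85 f'_c a b / f_y = 0.85 × 5 × 2.395 × 13.7 / 75 = 1.859 in².

A_s ≈ 1.86 in²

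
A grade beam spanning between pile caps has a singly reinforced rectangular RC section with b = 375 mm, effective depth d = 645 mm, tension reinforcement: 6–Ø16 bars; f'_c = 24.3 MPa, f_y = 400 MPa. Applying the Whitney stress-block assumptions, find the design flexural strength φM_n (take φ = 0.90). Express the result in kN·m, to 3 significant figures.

φM_n ≈ 267 kN·m

A_s = 6 × 201 = 1206 mm².
T = A_s f_y = 1206 × 400 = 482400 N = 482.4 kN.
From C = T: a = T/(0.85 f'_c b) = 482400/(0.85 × 24.3 × 375) = 62.28 mm.
M_n = T(d − a/2) = 482.4 kN × (645 − 31.14) mm = 296.13 kN·m.
φM_n = 0.90 × 296.13 = 266.52 kN·m.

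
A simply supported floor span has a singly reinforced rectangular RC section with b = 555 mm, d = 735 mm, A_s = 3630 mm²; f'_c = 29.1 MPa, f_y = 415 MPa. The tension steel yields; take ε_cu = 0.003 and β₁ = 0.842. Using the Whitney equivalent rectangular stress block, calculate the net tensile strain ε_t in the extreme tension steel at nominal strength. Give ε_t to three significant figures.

ε_t ≈ 0.0139

a = A_s f_y/(0.85 f'_c b) = 109.74 mm.
β₁ = 0.842, so c = a/β₁ = 109.74/0.842 = 130.33 mm.
From the linear strain diagram with ε_cu = 0.003: ε_t = 0.003 (d − c)/c = 0.003 × (735 − 130.33)/130.33 = 0.0139.
Since ε_t ≥ 0.005, the section is tension-controlled.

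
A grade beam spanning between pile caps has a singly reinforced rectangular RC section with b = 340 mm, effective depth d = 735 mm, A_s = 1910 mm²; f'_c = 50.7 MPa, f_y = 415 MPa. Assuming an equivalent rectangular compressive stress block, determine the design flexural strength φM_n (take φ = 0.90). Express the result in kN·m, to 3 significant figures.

T = A_s f_y = 1910 × 415 = 792650 N = 792.65 kN.
From C = T: a = T/(0.85 f'_c b) = 792650/(0.85 × 50.7 × 340) = 54.10 mm.
M_n = T(d − a/2) = 792.65 kN × (735 − 27.05) mm = 561.16 kN·m.
φM_n = 0.90 × 561.16 = 505.04 kN·m.

φM_n ≈ 505 kN·m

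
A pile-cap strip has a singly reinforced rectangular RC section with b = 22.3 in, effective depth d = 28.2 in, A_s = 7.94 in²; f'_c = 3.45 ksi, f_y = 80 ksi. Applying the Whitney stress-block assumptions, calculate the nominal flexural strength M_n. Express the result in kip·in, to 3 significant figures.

M_n ≈ 14800 kip·in

T = A_s f_y = 7.94 × 80 = 635.2 kips.
a = T/(0.85 f'_c b) = 635.2/(0.85 × 3.45 × 22.3) = 9.713 in.
M_n = T(d − a/2) = 635.2 × (28.2 − 4.8565) = 14827.8 kip·in.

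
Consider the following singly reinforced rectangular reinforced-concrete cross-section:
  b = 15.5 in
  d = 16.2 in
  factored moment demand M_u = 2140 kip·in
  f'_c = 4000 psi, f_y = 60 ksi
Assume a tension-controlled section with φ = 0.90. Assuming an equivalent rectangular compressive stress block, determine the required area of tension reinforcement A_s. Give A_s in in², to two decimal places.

M_n = M_u/φ = 2140/0.90 = 2377.78 kip·in.
From M_n = 0.85 f'_c a b (d − a/2):
a = d − √(d² − 2M_n/(0.85 f'_c b)) = 16.2 − √(16.2² − 2 × 2377.78/(0.85 × 4 × 15.5)) = 3.077 in.
A_s = 0.85 f'_c a b / f_y = 0.85 × 4 × 3.077 × 15.5 / 60 = 2.703 in².

A_s ≈ 2.70 in²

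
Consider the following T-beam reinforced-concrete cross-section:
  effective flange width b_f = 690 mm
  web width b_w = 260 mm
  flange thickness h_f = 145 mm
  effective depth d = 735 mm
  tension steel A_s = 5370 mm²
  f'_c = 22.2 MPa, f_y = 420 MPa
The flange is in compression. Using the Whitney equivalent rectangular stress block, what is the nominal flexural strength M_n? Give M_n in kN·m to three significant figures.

M_n ≈ 1450 kN·m

Tension: T = A_s f_y = 5370 × 420 = 2255400 N.
Try a within the flange: a = T/(0.85 f'_c b_f) = 2255400/(0.85 × 22.2 × 690) = 173.22 mm.
a = 173.22 > h_f = 145 mm: the block extends into the web. Split into flange-overhang and web parts.
C_f = 0.85 f'_c (b_f − b_w) h_f = 0.85 × 22.2 × (690 − 260) × 145 = 1176545 N.
Remaining web compression depth: a_w = (T − C_f)/(0.85 f'_c b_w) = (2255400 − 1176545)/(0.85 × 22.2 × 260) = 219.90 mm.
M_n = C_f(d − h_f/2) + (T − C_f)(d − a_w/2) = 1176545 × (735 − 72.5) + 1078855 × (735 − 109.95) = 779.46 + 674.34 = 1453.80 × 10⁶ N·mm.
M_n = 1453.80 kN·m.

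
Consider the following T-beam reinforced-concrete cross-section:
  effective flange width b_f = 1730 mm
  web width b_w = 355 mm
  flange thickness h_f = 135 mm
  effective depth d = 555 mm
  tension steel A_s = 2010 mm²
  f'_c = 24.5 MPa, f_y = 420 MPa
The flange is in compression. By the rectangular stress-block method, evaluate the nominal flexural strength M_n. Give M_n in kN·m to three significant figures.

Tension: T = A_s f_y = 2010 × 420 = 844200 N.
Try a within the flange: a = T/(0.85 f'_c b_f) = 844200/(0.85 × 24.5 × 1730) = 23.43 mm.
Since a = 23.43 ≤ h_f = 135 mm, the stress block lies entirely in the flange; analyse as a rectangular beam of width b_f.
M_n = T(d − a/2) = 844200 × (555 − 11.715) = 458.64 × 10⁶ N·mm.
M_n = 458.64 kN·m.

M_n ≈ 459 kN·m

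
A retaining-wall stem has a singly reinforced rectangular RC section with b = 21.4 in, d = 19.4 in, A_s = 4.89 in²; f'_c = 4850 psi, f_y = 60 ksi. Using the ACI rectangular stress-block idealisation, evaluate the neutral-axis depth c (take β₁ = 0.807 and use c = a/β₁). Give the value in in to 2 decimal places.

T = A_s f_y = 4.89 × 60 = 293.4 kips.
a = T/(0.85 f'_c b) = 293.4/(0.85 × 4.85 × 21.4) = 3.3257 in.
With β₁ = 0.807, c = a/β₁ = 3.3257/0.807 = 4.12 in.

c ≈ 4.12 in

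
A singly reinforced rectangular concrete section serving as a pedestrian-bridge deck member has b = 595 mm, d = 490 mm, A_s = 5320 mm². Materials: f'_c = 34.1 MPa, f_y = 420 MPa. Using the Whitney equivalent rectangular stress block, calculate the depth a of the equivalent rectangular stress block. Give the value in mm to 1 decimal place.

a ≈ 129.6 mm

T = A_s f_y = 5320 × 420 = 2234400 N = 2234.4 kN.
Setting C = 0.85 f'_c a b equal to T: a = 2234400/(0.85 × 34.1 × 595) = 129.6 mm.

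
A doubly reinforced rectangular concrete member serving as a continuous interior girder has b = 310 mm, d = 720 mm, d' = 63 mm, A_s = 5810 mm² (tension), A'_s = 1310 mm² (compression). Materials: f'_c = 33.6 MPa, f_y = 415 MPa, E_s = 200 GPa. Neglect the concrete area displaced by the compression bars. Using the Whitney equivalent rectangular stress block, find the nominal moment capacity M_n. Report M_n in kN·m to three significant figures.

M_n ≈ 1500 kN·m

Assume both tension and compression steel yield.
Net tension couple steel: A_s − A'_s = 4500 mm².
a = (A_s − A'_s) f_y / (0.85 f'_c b) = 1867500/(0.85 × 33.6 × 310) = 210.93 mm.
c = a/β₁ = 210.93/0.81 = 260.41 mm; ε'_s = 0.003(c − d')/c = 0.0023 ≥ f_y/E_s = 0.0021, so compression steel does yield.
M_n = (A_s − A'_s) f_y (d − a/2) + A'_s f_y (d − d') = [1867500 × (720 − 105.465) + 543650 × (720 − 63)] × 10⁻⁶ = 1147.64 + 357.18 = 1504.82 kN·m.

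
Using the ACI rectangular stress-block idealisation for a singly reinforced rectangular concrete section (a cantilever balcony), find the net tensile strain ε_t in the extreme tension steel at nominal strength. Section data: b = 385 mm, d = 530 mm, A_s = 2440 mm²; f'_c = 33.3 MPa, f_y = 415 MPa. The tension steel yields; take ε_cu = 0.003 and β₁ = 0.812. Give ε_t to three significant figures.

a = A_s f_y/(0.85 f'_c b) = 92.92 mm.
β₁ = 0.812, so c = a/β₁ = 92.92/0.812 = 114.43 mm.
From the linear strain diagram with ε_cu = 0.003: ε_t = 0.003 (d − c)/c = 0.003 × (530 − 114.43)/114.43 = 0.0109.
Since ε_t ≥ 0.005, the section is tension-controlled.

ε_t ≈ 0.0109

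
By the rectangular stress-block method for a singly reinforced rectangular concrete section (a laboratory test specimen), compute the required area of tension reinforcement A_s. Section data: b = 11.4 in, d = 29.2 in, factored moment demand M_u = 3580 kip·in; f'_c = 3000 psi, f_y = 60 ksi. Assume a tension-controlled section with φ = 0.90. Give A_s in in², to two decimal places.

M_n = M_u/φ = 3580/0.90 = 3977.78 kip·in.
From M_n = 0.85 f'_c a b (d − a/2):
a = d − √(d² − 2M_n/(0.85 f'_c b)) = 29.2 − √(29.2² − 2 × 3977.78/(0.85 × 3 × 11.4)) = 5.138 in.
A_s = 0.85 f'_c a b / f_y = 0.85 × 3 × 5.138 × 11.4 / 60 = 2.489 in².

A_s ≈ 2.49 in²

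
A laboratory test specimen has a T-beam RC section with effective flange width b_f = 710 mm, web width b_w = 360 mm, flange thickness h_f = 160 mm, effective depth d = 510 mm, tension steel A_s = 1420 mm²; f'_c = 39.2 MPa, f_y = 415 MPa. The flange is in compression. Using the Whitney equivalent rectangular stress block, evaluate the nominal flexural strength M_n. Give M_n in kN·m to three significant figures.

Tension: T = A_s f_y = 1420 × 415 = 589300 N.
Try a within the flange: a = T/(0.85 f'_c b_f) = 589300/(0.85 × 39.2 × 710) = 24.91 mm.
Since a = 24.91 ≤ h_f = 160 mm, the stress block lies entirely in the flange; analyse as a rectangular beam of width b_f.
M_n = T(d − a/2) = 589300 × (510 − 12.455) = 293.20 × 10⁶ N·mm.
M_n = 293.20 kN·m.

M_n ≈ 293 kN·m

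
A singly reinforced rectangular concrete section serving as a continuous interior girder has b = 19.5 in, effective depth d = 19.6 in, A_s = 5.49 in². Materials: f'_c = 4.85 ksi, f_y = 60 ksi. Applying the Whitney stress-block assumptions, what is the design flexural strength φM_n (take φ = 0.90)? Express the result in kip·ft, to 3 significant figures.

T = A_s f_y = 5.49 × 60 = 329.4 kips.
a = T/(0.85 f'_c b) = 329.4/(0.85 × 4.85 × 19.5) = 4.098 in.
M_n = T(d − a/2) = 329.4 × (19.6 − 2.049) = 5781.3 kip·in = 5781.3/12 = 481.78 kip·ft.
φM_n = 0.90 × 481.78 = 433.60 kip·ft.

φM_n ≈ 434 kip·ft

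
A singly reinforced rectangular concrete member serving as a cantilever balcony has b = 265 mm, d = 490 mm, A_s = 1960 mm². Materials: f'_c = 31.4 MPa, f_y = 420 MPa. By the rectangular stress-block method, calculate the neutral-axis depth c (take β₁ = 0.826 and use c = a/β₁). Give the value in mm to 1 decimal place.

T = A_s f_y = 1960 × 420 = 823200 N = 823.2 kN.
Setting C = 0.85 f'_c a b equal to T: a = 823200/(0.85 × 31.4 × 265) = 116.389 mm.
With β₁ = 0.826, c = a/β₁ = 116.389/0.826 = 140.9 mm.

c ≈ 140.9 mm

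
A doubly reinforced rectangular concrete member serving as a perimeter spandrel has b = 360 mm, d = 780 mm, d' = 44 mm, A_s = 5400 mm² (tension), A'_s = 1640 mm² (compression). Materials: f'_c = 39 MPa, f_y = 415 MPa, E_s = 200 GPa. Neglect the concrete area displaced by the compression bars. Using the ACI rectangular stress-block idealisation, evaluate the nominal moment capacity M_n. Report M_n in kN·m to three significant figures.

Assume both tension and compression steel yield.
Net tension couple steel: A_s − A'_s = 3760 mm².
a = (A_s − A'_s) f_y / (0.85 f'_c b) = 1560400/(0.85 × 39 × 360) = 130.75 mm.
c = a/β₁ = 130.75/0.771 = 169.58 mm; ε'_s = 0.003(c − d')/c = 0.0022 ≥ f_y/E_s = 0.0021, so compression steel does yield.
M_n = (A_s − A'_s) f_y (d − a/2) + A'_s f_y (d − d') = [1560400 × (780 − 65.375) + 680600 × (780 − 44)] × 10⁻⁶ = 1115.10 + 500.92 = 1616.02 kN·m.

M_n ≈ 1620 kN·m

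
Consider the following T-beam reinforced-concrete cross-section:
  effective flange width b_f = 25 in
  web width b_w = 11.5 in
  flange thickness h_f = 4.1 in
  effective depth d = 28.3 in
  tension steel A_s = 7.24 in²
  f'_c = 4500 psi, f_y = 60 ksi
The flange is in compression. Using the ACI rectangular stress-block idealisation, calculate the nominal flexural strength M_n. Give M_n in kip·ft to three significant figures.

M_n ≈ 941 kip·ft

Tension: T = A_s f_y = 7.24 × 60 = 434.4 kips.
Try a within the flange: a = T/(0.85 f'_c b_f) = 434.4/(0.85 × 4.5 × 25) = 4.543 in.
a = 4.543 > h_f = 4.1 in: the block extends into the web. Split into flange-overhang and web parts.
C_f = 0.85 f'_c (b_f − b_w) h_f = 0.85 × 4.5 × (25 − 11.5) × 4.1 = 211.7 kips.
Remaining web compression depth: a_w = (T − C_f)/(0.85 f'_c b_w) = (434.4 − 211.7)/(0.85 × 4.5 × 11.5) = 5.063 in.
M_n = C_f(d − h_f/2) + (T − C_f)(d − a_w/2) = 211.7 × (28.3 − 2.05) + 222.7 × (28.3 − 2.5315) = 5557.1 + 5738.6 = 11295.7 kip·in.
M_n = 11295.7/12 = 941.31 kip·ft.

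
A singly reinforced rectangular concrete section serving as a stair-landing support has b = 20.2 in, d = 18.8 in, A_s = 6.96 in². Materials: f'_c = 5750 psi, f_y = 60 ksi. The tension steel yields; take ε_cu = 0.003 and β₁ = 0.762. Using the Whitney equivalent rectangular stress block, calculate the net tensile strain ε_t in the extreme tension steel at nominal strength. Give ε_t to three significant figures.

a = A_s f_y/(0.85 f'_c b) = 4.230 in.
β₁ = 0.762, so c = a/β₁ = 4.230/0.762 = 5.551 in.
From the linear strain diagram with ε_cu = 0.003: ε_t = 0.003 (d − c)/c = 0.003 × (18.8 − 5.551)/5.551 = 0.00716.
Since ε_t ≥ 0.005, the section is tension-controlled.

ε_t ≈ 0.00716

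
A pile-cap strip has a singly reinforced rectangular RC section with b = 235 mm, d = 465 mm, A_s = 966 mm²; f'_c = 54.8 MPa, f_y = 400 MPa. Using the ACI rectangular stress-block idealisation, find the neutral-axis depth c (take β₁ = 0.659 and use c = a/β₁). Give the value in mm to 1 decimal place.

c ≈ 53.6 mm

T = A_s f_y = 966 × 400 = 386400 N = 386.4 kN.
Setting C = 0.85 f'_c a b equal to T: a = 386400/(0.85 × 54.8 × 235) = 35.300 mm.
With β₁ = 0.659, c = a/β₁ = 35.300/0.659 = 53.6 mm.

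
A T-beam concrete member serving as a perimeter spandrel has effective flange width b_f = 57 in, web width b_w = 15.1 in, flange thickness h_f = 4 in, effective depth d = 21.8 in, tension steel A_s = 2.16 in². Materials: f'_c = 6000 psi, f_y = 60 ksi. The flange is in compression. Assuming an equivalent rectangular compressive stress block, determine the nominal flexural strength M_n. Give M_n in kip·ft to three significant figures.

Tension: T = A_s f_y = 2.16 × 60 = 129.6 kips.
Try a within the flange: a = T/(0.85 f'_c b_f) = 129.6/(0.85 × 6 × 57) = 0.446 in.
Since a = 0.446 ≤ h_f = 4 in, the stress block lies entirely in the flange; analyse as a rectangular beam of width b_f.
M_n = T(d − a/2) = 129.6 × (21.8 − 0.223) = 2796.4 kip·in.
M_n = 2796.4/12 = 233.03 kip·ft.

M_n ≈ 233 kip·ft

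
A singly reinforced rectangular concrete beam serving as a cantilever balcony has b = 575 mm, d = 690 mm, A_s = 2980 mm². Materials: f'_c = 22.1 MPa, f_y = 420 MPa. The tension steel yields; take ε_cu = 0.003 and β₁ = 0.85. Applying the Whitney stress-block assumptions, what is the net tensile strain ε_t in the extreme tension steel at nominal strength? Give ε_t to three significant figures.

ε_t ≈ 0.0122

a = A_s f_y/(0.85 f'_c b) = 115.87 mm.
β₁ = 0.85, so c = a/β₁ = 115.87/0.85 = 136.32 mm.
From the linear strain diagram with ε_cu = 0.003: ε_t = 0.003 (d − c)/c = 0.003 × (690 − 136.32)/136.32 = 0.0122.
Since ε_t ≥ 0.005, the section is tension-controlled.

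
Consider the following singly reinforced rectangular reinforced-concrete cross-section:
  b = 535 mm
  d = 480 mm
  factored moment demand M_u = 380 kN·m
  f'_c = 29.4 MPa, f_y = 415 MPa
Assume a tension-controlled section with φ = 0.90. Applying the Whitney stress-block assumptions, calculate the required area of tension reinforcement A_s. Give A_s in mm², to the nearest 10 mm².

M_n = M_u/φ = 380/0.90 = 422.222 kN·m.
With M_n = 0.85 f'_c a b (d − a/2), solve the quadratic for a:
a = d − √(d² − 2M_n/(0.85 f'_c b)) = 480 − √(480² − 2 × 422.222×10⁶/(0.85 × 29.4 × 535)) = 71.05 mm.
A_s = 0.85 f'_c a b / f_y = 0.85 × 29.4 × 71.05 × 535 / 415 = 2288.9 mm².

A_s ≈ 2290 mm²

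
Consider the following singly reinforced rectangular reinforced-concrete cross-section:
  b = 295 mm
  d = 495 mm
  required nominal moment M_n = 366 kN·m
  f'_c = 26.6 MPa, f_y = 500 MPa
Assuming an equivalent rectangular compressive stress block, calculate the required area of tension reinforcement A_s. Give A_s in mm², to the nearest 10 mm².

With M_n = 0.85 f'_c a b (d − a/2), solve the quadratic for a:
a = d − √(d² − 2M_n/(0.85 f'_c b)) = 495 − √(495² − 2 × 366×10⁶/(0.85 × 26.6 × 295)) = 127.20 mm.
A_s = 0.85 f'_c a b / f_y = 0.85 × 26.6 × 127.20 × 295 / 500 = 1696.8 mm².

A_s ≈ 1700 mm²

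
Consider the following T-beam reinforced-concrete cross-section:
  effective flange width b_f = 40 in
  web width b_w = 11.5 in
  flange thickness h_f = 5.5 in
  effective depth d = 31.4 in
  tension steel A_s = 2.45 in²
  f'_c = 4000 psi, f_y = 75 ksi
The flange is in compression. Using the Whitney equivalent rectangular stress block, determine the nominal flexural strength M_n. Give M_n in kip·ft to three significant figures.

Tension: T = A_s f_y = 2.45 × 75 = 183.75 kips.
Try a within the flange: a = T/(0.85 f'_c b_f) = 183.75/(0.85 × 4 × 40) = 1.351 in.
Since a = 1.351 ≤ h_f = 5.5 in, the stress block lies entirely in the flange; analyse as a rectangular beam of width b_f.
M_n = T(d − a/2) = 183.75 × (31.4 − 0.6755) = 5645.6 kip·in.
M_n = 5645.6/12 = 470.47 kip·ft.

M_n ≈ 470 kip·ft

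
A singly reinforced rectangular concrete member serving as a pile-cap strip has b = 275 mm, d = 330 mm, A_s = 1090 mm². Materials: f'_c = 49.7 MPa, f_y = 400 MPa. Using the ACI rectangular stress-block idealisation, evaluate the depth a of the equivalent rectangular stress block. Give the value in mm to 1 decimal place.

a ≈ 37.5 mm

T = A_s f_y = 1090 × 400 = 436000 N = 436 kN.
Setting C = 0.85 f'_c a b equal to T: a = 436000/(0.85 × 49.7 × 275) = 37.5 mm.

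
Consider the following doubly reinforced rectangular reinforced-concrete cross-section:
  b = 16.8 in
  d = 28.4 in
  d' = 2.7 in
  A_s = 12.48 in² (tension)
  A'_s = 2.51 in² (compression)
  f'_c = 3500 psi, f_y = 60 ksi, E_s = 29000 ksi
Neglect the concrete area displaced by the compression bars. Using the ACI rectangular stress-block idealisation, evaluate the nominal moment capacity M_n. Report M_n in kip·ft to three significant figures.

M_n ≈ 1440 kip·ft

Assume both steels yield.
a = (A_s − A'_s) f_y/(0.85 f'_c b) = (12.48 − 2.51) × 60/(0.85 × 3.5 × 16.8) = 11.969 in.
c = a/β₁ = 11.969/0.85 = 14.081 in; ε'_s = 0.003(c − d')/c = 0.0024 ≥ ε_y = 0.0021, so the compression steel yields.
M_n = (A_s − A'_s) f_y (d − a/2) + A'_s f_y (d − d') = 598.2 × (28.4 − 5.9845) + 150.6 × (28.4 − 2.7) = 13409.0 + 3870.4 = 17279.4 kip·in = 17279.4/12 = 1439.95 kip·ft.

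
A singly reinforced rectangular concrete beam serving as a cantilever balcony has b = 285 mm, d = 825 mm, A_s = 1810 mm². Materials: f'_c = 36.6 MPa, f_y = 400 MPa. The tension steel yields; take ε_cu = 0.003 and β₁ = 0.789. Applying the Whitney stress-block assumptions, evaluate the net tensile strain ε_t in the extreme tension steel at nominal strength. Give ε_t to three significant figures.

ε_t ≈ 0.0209

a = A_s f_y/(0.85 f'_c b) = 81.66 mm.
β₁ = 0.789, so c = a/β₁ = 81.66/0.789 = 103.50 mm.
From the linear strain diagram with ε_cu = 0.003: ε_t = 0.003 (d − c)/c = 0.003 × (825 − 103.50)/103.50 = 0.0209.
Since ε_t ≥ 0.005, the section is tension-controlled.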